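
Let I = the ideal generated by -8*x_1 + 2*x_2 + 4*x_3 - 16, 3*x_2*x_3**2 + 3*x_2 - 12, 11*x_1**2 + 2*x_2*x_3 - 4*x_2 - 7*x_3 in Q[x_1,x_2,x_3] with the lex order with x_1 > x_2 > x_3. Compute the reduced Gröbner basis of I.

f_1 = -8*x_1 + 2*x_2 + 4*x_3 - 16, LT = x_1.
f_2 = 3*x_2*x_3**2 + 3*x_2 - 12, LT = x_2*x_3**2.
f_3 = 11*x_1**2 + 2*x_2*x_3 - 4*x_2 - 7*x_3, LT = x_1**2.

S(f_1,f_3): lcm = x_1**2. S = -1/4*x_1*x_2 - 1/2*x_1*x_3 + 2*x_1 - 2/11*x_2*x_3 + 4/11*x_2 + 7/11*x_3.
  reduce S modulo (f_1, f_2, f_3):
  remainder -1/16*x_2**2 - 19/44*x_2*x_3 + 15/11*x_2 - 1/4*x_3**2 + 29/11*x_3 - 4 ≠ 0; add g_4 = -1/16*x_2**2 - 19/44*x_2*x_3 + 15/11*x_2 - 1/4*x_3**2 + 29/11*x_3 - 4 to the basis.

S(f_2,g_4): lcm = x_2**2*x_3**2. S = x_2**2 - 76/11*x_2*x_3**3 + 240/11*x_2*x_3**2 - 4*x_2 - 4*x_3**4 + 464/11*x_3**3 - 64*x_3**2.
  reduce S modulo (f_1, f_2, f_3, g_4):
  remainder -4*x_2 - 4*x_3**4 + 464/11*x_3**3 - 68*x_3**2 + 160/11*x_3 + 256/11 ≠ 0; add g_5 = -4*x_2 - 4*x_3**4 + 464/11*x_3**3 - 68*x_3**2 + 160/11*x_3 + 256/11 to the basis.

S(f_2,g_5): lcm = x_2*x_3**2. S = x_2 - x_3**6 + 116/11*x_3**5 - 17*x_3**4 + 40/11*x_3**3 + 64/11*x_3**2 - 4.
  reduce S modulo (f_1, f_2, f_3, g_4, g_5):
  remainder -x_3**6 + 116/11*x_3**5 - 18*x_3**4 + 156/11*x_3**3 - 123/11*x_3**2 + 40/11*x_3 + 20/11 ≠ 0; add g_6 = -x_3**6 + 116/11*x_3**5 - 18*x_3**4 + 156/11*x_3**3 - 123/11*x_3**2 + 40/11*x_3 + 20/11 to the basis.

The other S-polynomials (S(f_1,f_2), S(f_2,f_3), S(f_1,g_4), S(f_3,g_4), S(f_1,g_5), S(f_3,g_5), S(g_4,g_5), S(f_1,g_6), S(f_2,g_6), S(f_3,g_6), S(g_4,g_6), S(g_5,g_6)) all reduce to 0 modulo the current basis, so we have a Gröbner basis.
Inter-reduce: drop elements whose leading term is divisible by another's, tail-reduce, and make monic.

G = {x_1 + 1/4*x_3**4 - 29/11*x_3**3 + 17/4*x_3**2 - 31/22*x_3 + 6/11, x_2 + x_3**4 - 116/11*x_3**3 + 17*x_3**2 - 40/11*x_3 - 64/11, x_3**6 - 116/11*x_3**5 + 18*x_3**4 - 156/11*x_3**3 + 123/11*x_3**2 - 40/11*x_3 - 20/11}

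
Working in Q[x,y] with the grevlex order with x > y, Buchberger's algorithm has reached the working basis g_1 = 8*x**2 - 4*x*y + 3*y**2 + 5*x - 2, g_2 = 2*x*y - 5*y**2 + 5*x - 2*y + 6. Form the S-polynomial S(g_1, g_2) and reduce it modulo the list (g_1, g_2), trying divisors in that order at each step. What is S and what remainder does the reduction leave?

lcm(LM(g_1), LM(g_2)) = x**2*y.
S = (lcm/LT(g_1))·g_1 − (lcm/LT(g_2))·g_2 = 2*x*y**2 + 3/8*y**3 - 5/2*x**2 + 13/8*x*y - 3*x - 1/4*y.
Reduce S modulo (g_1, g_2) in that order:
  leading term x*y**2: subtract (y)·g_2 from 2*x*y**2 + 3/8*y**3 - 5/2*x**2 + 13/8*x*y - 3*x - 1/4*y → 43/8*y**3 - 5/2*x**2 - 27/8*x*y + 2*y**2 - 3*x - 25/4*y
  leading term y**3: no divisor's leading term divides it; move 43/8*y**3 to the remainder.
  leading term x**2: subtract (-5/16)·g_1 from -5/2*x**2 - 27/8*x*y + 2*y**2 - 3*x - 25/4*y → -37/8*x*y + 47/16*y**2 - 23/16*x - 25/4*y - 5/8
  leading term x*y: subtract (-37/16)·g_2 from -37/8*x*y + 47/16*y**2 - 23/16*x - 25/4*y - 5/8 → -69/8*y**2 + 81/8*x - 87/8*y + 53/4
  leading term y**2: no divisor's leading term divides it; move -69/8*y**2 to the remainder.
  leading term x: no divisor's leading term divides it; move 81/8*x to the remainder.
  leading term y: no divisor's leading term divides it; move -87/8*y to the remainder.
  leading term 1: no divisor's leading term divides it; move 53/4 to the remainder.
The remainder 43/8*y**3 - 69/8*y**2 + 81/8*x - 87/8*y + 53/4 is nonzero, so it would be added as the next basis element.

S(g_1, g_2) = 2*x*y**2 + 3/8*y**3 - 5/2*x**2 + 13/8*x*y - 3*x - 1/4*y; remainder on division = 43/8*y**3 - 69/8*y**2 + 81/8*x - 87/8*y + 53/4.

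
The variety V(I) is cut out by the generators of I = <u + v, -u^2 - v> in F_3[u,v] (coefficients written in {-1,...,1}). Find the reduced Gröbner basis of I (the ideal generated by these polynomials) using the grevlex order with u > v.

Buchberger's algorithm terminates because the ascending chain of leading-term ideals stabilizes.

f_1 = u + v, LT = u.
f_2 = -u^2 - v, LT = u^2.

S(f_1,f_2): lcm = u^2. S = uv - v.
  leading term uv: subtract (v)·f_1 from uv - v → -v^2 - v
  leading term v^2: no divisor's leading term divides it; move -v^2 to the remainder.
  leading term v: no divisor's leading term divides it; move -v to the remainder.
  remainder -v^2 - v ≠ 0; add g_3 = -v^2 - v to the basis.

The other S-polynomials (S(f_1,g_3), S(f_2,g_3)) all reduce to 0 modulo the current basis, so we have a Gröbner basis.
Inter-reduce: drop elements whose leading term is divisible by another's, tail-reduce, and make monic.

G = {v^2 + v, u + v}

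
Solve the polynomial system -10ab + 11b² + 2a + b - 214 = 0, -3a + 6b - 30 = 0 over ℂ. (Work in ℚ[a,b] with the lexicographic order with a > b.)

{(-4, 3), (22/3, 26/3)}

Compute a lex Gröbner basis by Buchberger's algorithm.
f_1 = -10ab + 2a + 11b² + b - 214, LT = ab.
f_2 = -3a + 6b - 30, LT = a.

S(f_1,f_2): lcm = ab. S = -⅕a + 9/10b² - 101/10b + 107/5.
  reduce S modulo (f_1, f_2):
  remainder 9/10b² - 21/2b + 117/5 ≠ 0; add h_3 = 9/10b² - 21/2b + 117/5 to the basis.

The other S-polynomials (S(f_1,h_3), S(f_2,h_3)) all reduce to 0 modulo the current basis, so we have a Gröbner basis.
Inter-reduce: drop elements whose leading term is divisible by another's, tail-reduce, and make monic.
Reduced Gröbner basis: {a - 2b + 10, b² - 35/3b + 26}.

Since the basis is lex-ordered, b² - 35/3b + 26 is univariate in b. Its roots are {3, 26/3}. Back-substituting each root into the other basis elements fixes the other coordinates.
  b = 3: the earlier basis element becomes a + 4 = 0, giving a = -4 — point (-4, 3).
  b = 26/3: the earlier basis element becomes a - 22/3 = 0, giving a = 22/3 — point (22/3, 26/3).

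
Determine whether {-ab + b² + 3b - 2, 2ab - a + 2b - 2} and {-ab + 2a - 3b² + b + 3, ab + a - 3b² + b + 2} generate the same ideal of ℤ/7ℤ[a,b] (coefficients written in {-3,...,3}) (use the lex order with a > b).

No, the ideals differ.

Two ideals are equal iff their reduced Gröbner bases coincide (the reduced basis is unique for a fixed ordering).
Buchberger on the first generating set:
f_1 = -ab + b² + 3b - 2, LT = ab.
f_2 = 2ab - a + 2b - 2, LT = ab.

S(f_1,f_2): lcm = ab. S = -3a - b² + 3b + 3.
  reduce S modulo (f_1, f_2):
  remainder -3a - b² + 3b + 3 ≠ 0; add g_3 = -3a - b² + 3b + 3 to the basis.

S(f_1,g_3): lcm = ab. S = 2b³ - 2b + 2.
  reduce S modulo (f_1, f_2, g_3):
  remainder 2b³ - 2b + 2 ≠ 0; add g_4 = 2b³ - 2b + 2 to the basis.

The other S-polynomials (S(f_2,g_3), S(f_1,g_4), S(f_2,g_4), S(g_3,g_4)) all reduce to 0 modulo the current basis, so we have a Gröbner basis.
Inter-reduce: drop elements whose leading term is divisible by another's, tail-reduce, and make monic.
Reduced Gröbner basis: {a - 2b² - b - 1, b³ - b + 1}.

Buchberger on the second generating set:
h_1 = -ab + 2a - 3b² + b + 3, LT = ab.
h_2 = ab + a - 3b² + b + 2, LT = ab.

S(h_1,h_2): lcm = ab. S = -3a - b² - 2b + 2.
  reduce S modulo (h_1, h_2):
  remainder -3a - b² - 2b + 2 ≠ 0; add k_3 = -3a - b² - 2b + 2 to the basis.

S(h_1,k_3): lcm = ab. S = -2a + 2b³ + 2b - 3.
  reduce S modulo (h_1, h_2, k_3):
  remainder 2b³ + 3b² + b - 2 ≠ 0; add k_4 = 2b³ + 3b² + b - 2 to the basis.

The other S-polynomials (S(h_2,k_3), S(h_1,k_4), S(h_2,k_4), S(k_3,k_4)) all reduce to 0 modulo the current basis, so we have a Gröbner basis.
Inter-reduce: drop elements whose leading term is divisible by another's, tail-reduce, and make monic.
Reduced Gröbner basis: {a - 2b² + 3b - 3, b³ - 2b² - 3b - 1}.

These differ, so the ideals are not equal.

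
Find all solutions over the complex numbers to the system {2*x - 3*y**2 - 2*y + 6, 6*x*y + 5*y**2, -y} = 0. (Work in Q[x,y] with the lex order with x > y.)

Compute a lex Gröbner basis by Buchberger's algorithm.
f_1 = 2*x - 3*y**2 - 2*y + 6, LT = x.
f_2 = 6*x*y + 5*y**2, LT = x*y.
f_3 = -y, LT = y.

The S-polynomials (S(f_1,f_2), S(f_1,f_3), S(f_2,f_3)) all reduce to 0 modulo the current basis, so we have a Gröbner basis.
Inter-reduce: drop elements whose leading term is divisible by another's, tail-reduce, and make monic.
Reduced Gröbner basis: {x + 3, y}.

The lex basis is triangular: the last element involves only y. Solving y = 0 gives y ∈ {0}; substituting each value into the earlier elements determines the remaining variables.
  y = 0: the earlier basis element becomes x + 3 = 0, giving x = -3 — point (-3, 0).

{(-3, 0)}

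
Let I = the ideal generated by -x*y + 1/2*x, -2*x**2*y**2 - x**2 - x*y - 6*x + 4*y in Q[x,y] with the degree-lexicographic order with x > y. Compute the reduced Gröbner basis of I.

f_1 = -x*y + 1/2*x, LT = x*y.
f_2 = -2*x**2*y**2 - x**2 - x*y - 6*x + 4*y, LT = x**2*y**2.

S(f_1,f_2): lcm = x**2*y**2. S = -1/2*x**2*y - 1/2*x**2 - 1/2*x*y - 3*x + 2*y.
  leading term x**2*y: subtract (1/2*x)·f_1 from -1/2*x**2*y - 1/2*x**2 - 1/2*x*y - 3*x + 2*y → -3/4*x**2 - 1/2*x*y - 3*x + 2*y
  leading term x**2: no divisor's leading term divides it; move -3/4*x**2 to the remainder.
  leading term x*y: subtract (1/2)·f_1 from -1/2*x*y - 3*x + 2*y → -13/4*x + 2*y
  leading term x: no divisor's leading term divides it; move -13/4*x to the remainder.
  leading term y: no divisor's leading term divides it; move 2*y to the remainder.
  remainder -3/4*x**2 - 13/4*x + 2*y ≠ 0; add g_3 = -3/4*x**2 - 13/4*x + 2*y to the basis.

S(f_1,g_3): lcm = x**2*y. S = -1/2*x**2 - 13/3*x*y + 8/3*y**2.
  leading term x**2: subtract (2/3)·g_3 from -1/2*x**2 - 13/3*x*y + 8/3*y**2 → -13/3*x*y + 8/3*y**2 + 13/6*x - 4/3*y
  leading term x*y: subtract (13/3)·f_1 from -13/3*x*y + 8/3*y**2 + 13/6*x - 4/3*y → 8/3*y**2 - 4/3*y
  leading term y**2: no divisor's leading term divides it; move 8/3*y**2 to the remainder.
  leading term y: no divisor's leading term divides it; move -4/3*y to the remainder.
  remainder 8/3*y**2 - 4/3*y ≠ 0; add g_4 = 8/3*y**2 - 4/3*y to the basis.

The other S-polynomials (S(f_2,g_3), S(f_1,g_4), S(f_2,g_4), S(g_3,g_4)) all reduce to 0 modulo the current basis, so we have a Gröbner basis.
Inter-reduce: drop elements whose leading term is divisible by another's, tail-reduce, and make monic.

G = {x**2 + 13/3*x - 8/3*y, x*y - 1/2*x, y**2 - 1/2*y}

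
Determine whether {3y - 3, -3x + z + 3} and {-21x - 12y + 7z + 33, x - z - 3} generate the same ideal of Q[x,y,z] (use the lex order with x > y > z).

No, the ideals differ.

Two ideals are equal iff their reduced Gröbner bases coincide (the reduced basis is unique for a fixed ordering).
Buchberger on the first generating set:
f_1 = 3y - 3, LT = y.
f_2 = -3x + z + 3, LT = x.

The S-polynomials (S(f_1,f_2)) all reduce to 0 modulo the current basis, so we have a Gröbner basis.
Inter-reduce: drop elements whose leading term is divisible by another's, tail-reduce, and make monic.
Reduced Gröbner basis: {x - 1/3z - 1, y - 1}.

Buchberger on the second generating set:
h_1 = -21x - 12y + 7z + 33, LT = x.
h_2 = x - z - 3, LT = x.

S(h_1,h_2): lcm = x. S = 4/7y + 2/3z + 10/7.
  leading term y: no divisor's leading term divides it; move 4/7y to the remainder.
  leading term z: no divisor's leading term divides it; move 2/3z to the remainder.
  leading term 1: no divisor's leading term divides it; move 10/7 to the remainder.
  remainder 4/7y + 2/3z + 10/7 ≠ 0; add k_3 = 4/7y + 2/3z + 10/7 to the basis.

The other S-polynomials (S(h_1,k_3), S(h_2,k_3)) all reduce to 0 modulo the current basis, so we have a Gröbner basis.
Inter-reduce: drop elements whose leading term is divisible by another's, tail-reduce, and make monic.
Reduced Gröbner basis: {x - z - 3, y + 7/6z + 5/2}.

These differ, so the ideals are not equal.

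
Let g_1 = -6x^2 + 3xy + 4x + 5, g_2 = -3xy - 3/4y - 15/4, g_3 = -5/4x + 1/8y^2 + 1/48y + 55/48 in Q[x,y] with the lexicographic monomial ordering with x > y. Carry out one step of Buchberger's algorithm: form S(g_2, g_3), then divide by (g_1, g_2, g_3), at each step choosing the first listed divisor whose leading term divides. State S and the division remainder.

lcm(LM(g_2), LM(g_3)) = xy.
S = (lcm/LT(g_2))·g_2 − (lcm/LT(g_3))·g_3 = 1/10y^3 + 1/60y^2 + 7/6y + 5/4.
Reduce S modulo (g_1, g_2, g_3) in that order:
  leading term y^3: no divisor's leading term divides it; move 1/10y^3 to the remainder.
  leading term y^2: no divisor's leading term divides it; move 1/60y^2 to the remainder.
  leading term y: no divisor's leading term divides it; move 7/6y to the remainder.
  leading term 1: no divisor's leading term divides it; move 5/4 to the remainder.
The remainder 1/10y^3 + 1/60y^2 + 7/6y + 5/4 is nonzero, so it would be added as the next basis element.
An S-polynomial is built so that the two leading terms cancel; whether anything survives reduction is exactly the Gröbner-basis criterion.

S(g_2, g_3) = 1/10y^3 + 1/60y^2 + 7/6y + 5/4; remainder on division = 1/10y^3 + 1/60y^2 + 7/6y + 5/4.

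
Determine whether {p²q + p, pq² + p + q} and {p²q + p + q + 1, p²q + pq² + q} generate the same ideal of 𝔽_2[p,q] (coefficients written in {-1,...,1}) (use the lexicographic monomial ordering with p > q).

For a fixed monomial order, each ideal has a unique reduced Gröbner basis; comparing bases decides equality.
Buchberger on the first generating set:
f_1 = p²q + p, LT = p²q.
f_2 = pq² + p + q, LT = pq².

S(f_1,f_2): lcm = p²q². S = p².
  leading term p²: no divisor's leading term divides it; move p² to the remainder.
  remainder p² ≠ 0; add g_3 = p² to the basis.

S(f_1,g_3): lcm = p²q. S = p.
  leading term p: no divisor's leading term divides it; move p to the remainder.
  remainder p ≠ 0; add g_4 = p to the basis.

S(f_2,g_4): lcm = pq². S = p + q.
  leading term p: subtract (1)·g_4 from p + q → q
  leading term q: no divisor's leading term divides it; move q to the remainder.
  remainder q ≠ 0; add g_5 = q to the basis.

The other S-polynomials (S(f_2,g_3), S(f_1,g_4), S(g_3,g_4), S(f_1,g_5), S(f_2,g_5), S(g_3,g_5), S(g_4,g_5)) all reduce to 0 modulo the current basis, so we have a Gröbner basis.
Inter-reduce: drop elements whose leading term is divisible by another's, tail-reduce, and make monic.
Reduced Gröbner basis: {p, q}.

Buchberger on the second generating set:
h_1 = p²q + p + q + 1, LT = p²q.
h_2 = p²q + pq² + q, LT = p²q.

S(h_1,h_2): lcm = p²q. S = pq² + p + 1.
  leading term pq²: no divisor's leading term divides it; move pq² to the remainder.
  leading term p: no divisor's leading term divides it; move p to the remainder.
  leading term 1: no divisor's leading term divides it; move 1 to the remainder.
  remainder pq² + p + 1 ≠ 0; add k_3 = pq² + p + 1 to the basis.

S(h_1,k_3): lcm = p²q². S = p² + pq + p + q² + q.
  leading term p²: no divisor's leading term divides it; move p² to the remainder.
  leading term pq: no divisor's leading term divides it; move pq to the remainder.
  leading term p: no divisor's leading term divides it; move p to the remainder.
  leading term q²: no divisor's leading term divides it; move q² to the remainder.
  leading term q: no divisor's leading term divides it; move q to the remainder.
  remainder p² + pq + p + q² + q ≠ 0; add k_4 = p² + pq + p + q² + q to the basis.

S(h_1,k_4): lcm = p²q. S = pq² + pq + p + q³ + q² + q + 1.
  leading term pq²: subtract (1)·k_3 from pq² + pq + p + q³ + q² + q + 1 → pq + q³ + q² + q
  leading term pq: no divisor's leading term divides it; move pq to the remainder.
  leading term q³: no divisor's leading term divides it; move q³ to the remainder.
  leading term q²: no divisor's leading term divides it; move q² to the remainder.
  leading term q: no divisor's leading term divides it; move q to the remainder.
  remainder pq + q³ + q² + q ≠ 0; add k_5 = pq + q³ + q² + q to the basis.

S(k_3,k_4): lcm = p²q². S = p² + pq³ + pq² + p + q⁴ + q³.
  leading term p²: subtract (1)·k_4 from p² + pq³ + pq² + p + q⁴ + q³ → pq³ + pq² + pq + q⁴ + q³ + q² + q
  leading term pq³: subtract (q)·k_3 from pq³ + pq² + pq + q⁴ + q³ + q² + q → pq² + q⁴ + q³ + q²
  leading term pq²: subtract (1)·k_3 from pq² + q⁴ + q³ + q² → p + q⁴ + q³ + q² + 1
  leading term p: no divisor's leading term divides it; move p to the remainder.
  leading term q⁴: no divisor's leading term divides it; move q⁴ to the remainder.
  leading term q³: no divisor's leading term divides it; move q³ to the remainder.
  leading term q²: no divisor's leading term divides it; move q² to the remainder.
  leading term 1: no divisor's leading term divides it; move 1 to the remainder.
  remainder p + q⁴ + q³ + q² + 1 ≠ 0; add k_6 = p + q⁴ + q³ + q² + 1 to the basis.

S(k_3,k_6): lcm = pq². S = p + q⁶ + q⁵ + q⁴ + q² + 1.
  leading term p: subtract (1)·k_6 from p + q⁶ + q⁵ + q⁴ + q² + 1 → q⁶ + q⁵ + q³
  leading term q⁶: no divisor's leading term divides it; move q⁶ to the remainder.
  leading term q⁵: no divisor's leading term divides it; move q⁵ to the remainder.
  leading term q³: no divisor's leading term divides it; move q³ to the remainder.
  remainder q⁶ + q⁵ + q³ ≠ 0; add k_7 = q⁶ + q⁵ + q³ to the basis.

S(k_5,k_6): lcm = pq. S = q⁵ + q⁴ + q².
  leading term q⁵: no divisor's leading term divides it; move q⁵ to the remainder.
  leading term q⁴: no divisor's leading term divides it; move q⁴ to the remainder.
  leading term q²: no divisor's leading term divides it; move q² to the remainder.
  remainder q⁵ + q⁴ + q² ≠ 0; add k_8 = q⁵ + q⁴ + q² to the basis.

The other S-polynomials (S(h_2,k_3), S(h_2,k_4), S(h_1,k_5), S(h_2,k_5), S(k_3,k_5), S(k_4,k_5), S(h_1,k_6), S(h_2,k_6), S(k_4,k_6), S(h_1,k_7), S(h_2,k_7), S(k_3,k_7), S(k_4,k_7), S(k_5,k_7), S(k_6,k_7), S(h_1,k_8), S(h_2,k_8), S(k_3,k_8), S(k_4,k_8), S(k_5,k_8), S(k_6,k_8), S(k_7,k_8)) all reduce to 0 modulo the current basis, so we have a Gröbner basis.
Inter-reduce: drop elements whose leading term is divisible by another's, tail-reduce, and make monic.
Reduced Gröbner basis: {p + q⁴ + q³ + q² + 1, q⁵ + q⁴ + q²}.

These differ, so the ideals are not equal.

No, the ideals differ.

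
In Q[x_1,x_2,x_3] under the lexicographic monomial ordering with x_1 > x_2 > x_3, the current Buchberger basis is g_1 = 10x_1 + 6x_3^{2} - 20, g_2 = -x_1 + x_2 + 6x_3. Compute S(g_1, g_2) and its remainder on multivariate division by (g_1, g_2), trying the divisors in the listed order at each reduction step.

S(g_1, g_2) = x_2 + \tfrac{3}{5}x_3^{2} + 6x_3 - 2; remainder on division = x_2 + \tfrac{3}{5}x_3^{2} + 6x_3 - 2.

lcm(LM(g_1), LM(g_2)) = x_1.
S = (lcm/LT(g_1))·g_1 − (lcm/LT(g_2))·g_2 = x_2 + \tfrac{3}{5}x_3^{2} + 6x_3 - 2.
Reduce S modulo (g_1, g_2) in that order:
  leading term x_2: no divisor's leading term divides it; move x_2 to the remainder.
  leading term x_3^{2}: no divisor's leading term divides it; move \tfrac{3}{5}x_3^{2} to the remainder.
  leading term x_3: no divisor's leading term divides it; move 6x_3 to the remainder.
  leading term 1: no divisor's leading term divides it; move -2 to the remainder.
The remainder x_2 + \tfrac{3}{5}x_3^{2} + 6x_3 - 2 is nonzero, so it would be added as the next basis element.
An S-polynomial is built so that the two leading terms cancel; whether anything survives reduction is exactly the Gröbner-basis criterion.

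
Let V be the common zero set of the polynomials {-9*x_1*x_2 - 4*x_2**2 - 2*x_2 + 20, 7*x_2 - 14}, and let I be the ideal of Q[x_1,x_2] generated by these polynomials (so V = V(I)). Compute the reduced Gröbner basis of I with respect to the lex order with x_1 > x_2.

G = {x_1, x_2 - 2}

This is the nonlinear analogue of row-reducing a linear system.

f_1 = -9*x_1*x_2 - 4*x_2**2 - 2*x_2 + 20, LT = x_1*x_2.
f_2 = 7*x_2 - 14, LT = x_2.

S(f_1,f_2): lcm = x_1*x_2. S = 2*x_1 + 4/9*x_2**2 + 2/9*x_2 - 20/9.
  reduce S modulo (f_1, f_2):
  remainder 2*x_1 ≠ 0; add g_3 = 2*x_1 to the basis.

The other S-polynomials (S(f_1,g_3), S(f_2,g_3)) all reduce to 0 modulo the current basis, so we have a Gröbner basis.
Inter-reduce: drop elements whose leading term is divisible by another's, tail-reduce, and make monic.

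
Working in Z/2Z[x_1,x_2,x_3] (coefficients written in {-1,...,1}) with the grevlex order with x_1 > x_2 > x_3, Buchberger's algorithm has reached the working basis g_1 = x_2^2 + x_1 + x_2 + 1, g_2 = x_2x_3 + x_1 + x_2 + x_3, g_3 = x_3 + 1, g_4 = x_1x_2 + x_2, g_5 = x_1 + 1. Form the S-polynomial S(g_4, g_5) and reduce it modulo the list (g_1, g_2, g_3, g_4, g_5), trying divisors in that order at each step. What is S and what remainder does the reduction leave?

lcm(LM(g_4), LM(g_5)) = x_1x_2.
S = (lcm/LT(g_4))·g_4 − (lcm/LT(g_5))·g_5 = 0.
Reduce S modulo (g_1, g_2, g_3, g_4, g_5) in that order:
The remainder is 0, so this S-polynomial contributes no new basis element.

S(g_4, g_5) = 0; remainder on division = 0.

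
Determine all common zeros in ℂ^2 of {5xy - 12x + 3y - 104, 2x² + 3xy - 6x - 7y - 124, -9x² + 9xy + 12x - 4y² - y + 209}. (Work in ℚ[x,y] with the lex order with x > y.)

{(-5, -2)}

Compute a lex Gröbner basis by Buchberger's algorithm.
f_1 = 5xy - 12x + 3y - 104, LT = xy.
f_2 = 2x² + 3xy - 6x - 7y - 124, LT = x².
f_3 = -9x² + 9xy + 12x - 4y² - y + 209, LT = x².

S(f_1,f_2): lcm = x²y. S = -12/5x² - 3/2xy² + 18/5xy - 104/5x + 7/2y² + 62y.
  reduce S modulo (f_1, f_2, f_3):
  remainder -484/25x + 22/5y² + 506/25y - 1848/25 ≠ 0; add h_4 = -484/25x + 22/5y² + 506/25y - 1848/25 to the basis.

S(f_1,f_3): lcm = x²y. S = -12/5x² + xy² + 29/15xy - 104/5x - 4/9y³ - 1/9y² + 209/9y.
  reduce S modulo (f_1, f_2, f_3, h_4):
  remainder -4/9y³ - 272/99y² + 2128/99y + 1664/33 ≠ 0; add h_5 = -4/9y³ - 272/99y² + 2128/99y + 1664/33 to the basis.

S(f_2,f_3): lcm = x². S = 5/2xy - 5/3x - 4/9y² - 65/18y - 349/9.
  reduce S modulo (f_1, f_2, f_3, h_4, h_5):
  remainder 107/198y² - 115/198y - 329/99 ≠ 0; add h_6 = 107/198y² - 115/198y - 329/99 to the basis.

S(f_1,h_4): lcm = xy. S = -12/5x + 5/22y³ + 23/22y² - 177/55y - 104/5.
  reduce S modulo (f_1, f_2, f_3, h_4, h_5, h_6):
  remainder 10103/2354y + 10103/1177 ≠ 0; add h_7 = 10103/2354y + 10103/1177 to the basis.

The other S-polynomials (S(f_2,h_4), S(f_3,h_4), S(f_1,h_5), S(f_2,h_5), S(f_3,h_5), S(h_4,h_5), S(f_1,h_6), S(f_2,h_6), S(f_3,h_6), S(h_4,h_6), S(h_5,h_6), S(f_1,h_7), S(f_2,h_7), S(f_3,h_7), S(h_4,h_7), S(h_5,h_7), S(h_6,h_7)) all reduce to 0 modulo the current basis, so we have a Gröbner basis.
Inter-reduce: drop elements whose leading term is divisible by another's, tail-reduce, and make monic.
Reduced Gröbner basis: {x + 5, y + 2}.

From the last basis element, y + 2 = 0, so y takes values in {-2}. Each choice, substituted upward through the basis, yields the corresponding point(s) of the solution set.
  y = -2: the earlier basis element becomes x + 5 = 0, giving x = -5 — point (-5, -2).
Zero-dimensionality of the ideal guarantees finitely many solutions over ℂ.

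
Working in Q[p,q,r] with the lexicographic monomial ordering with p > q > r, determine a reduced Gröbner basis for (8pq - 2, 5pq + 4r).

Buchberger's algorithm terminates because the ascending chain of leading-term ideals stabilizes.

f_1 = 8pq - 2, LT = pq.
f_2 = 5pq + 4r, LT = pq.

S(f_1,f_2): lcm = pq. S = -4/5r - 1/4.
  leading term r: no divisor's leading term divides it; move -4/5r to the remainder.
  leading term 1: no divisor's leading term divides it; move -1/4 to the remainder.
  remainder -4/5r - 1/4 ≠ 0; add g_3 = -4/5r - 1/4 to the basis.

The other S-polynomials (S(f_1,g_3), S(f_2,g_3)) all reduce to 0 modulo the current basis, so we have a Gröbner basis.
Inter-reduce: drop elements whose leading term is divisible by another's, tail-reduce, and make monic.

G = {pq - 1/4, r + 5/16}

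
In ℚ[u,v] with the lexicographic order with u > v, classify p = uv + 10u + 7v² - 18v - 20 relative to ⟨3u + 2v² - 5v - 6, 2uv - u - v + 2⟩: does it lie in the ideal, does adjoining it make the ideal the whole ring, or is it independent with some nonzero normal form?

uv + 10u + 7v² - 18v - 20 lies in I (it reduces to 0).

First compute the reduced Gröbner basis of I by Buchberger's algorithm.
f_1 = 3u + 2v² - 5v - 6, LT = u.
f_2 = 2uv - u - v + 2, LT = uv.

S(f_1,f_2): lcm = uv. S = ½u + ⅔v³ - 5/3v² - 3/2v - 1.
  leading term u: subtract (⅙)·f_1 from ½u + ⅔v³ - 5/3v² - 3/2v - 1 → ⅔v³ - 2v² - ⅔v
  leading term v³: no divisor's leading term divides it; move ⅔v³ to the remainder.
  leading term v²: no divisor's leading term divides it; move -2v² to the remainder.
  leading term v: no divisor's leading term divides it; move -⅔v to the remainder.
  remainder ⅔v³ - 2v² - ⅔v ≠ 0; add h_3 = ⅔v³ - 2v² - ⅔v to the basis.

S(f_1,h_3): leading monomials are coprime, so the S-polynomial reduces to 0 (Buchberger's first criterion).
S(f_2,h_3): lcm = uv³. S = 5/2uv² + uv - ½v³ + v².
  leading term uv²: subtract (⅚v²)·f_1 from 5/2uv² + uv - ½v³ + v² → uv - 5/3v⁴ + 11/3v³ + 6v²
  leading term uv: subtract (⅓v)·f_1 from uv - 5/3v⁴ + 11/3v³ + 6v² → -5/3v⁴ + 3v³ + 23/3v² + 2v
  leading term v⁴: subtract (-5/2v)·h_3 from -5/3v⁴ + 3v³ + 23/3v² + 2v → -2v³ + 6v² + 2v
  leading term v³: subtract (-3)·h_3 from -2v³ + 6v² + 2v → 0
  remainder 0.

Every S-polynomial of the final basis reduces to 0, so we have a Gröbner basis.
Inter-reduce: drop elements whose leading term is divisible by another's, tail-reduce, and make monic.
Reduced Gröbner basis: {u + ⅔v² - 5/3v - 2, v³ - 3v² - v}.
Label its elements g_1 = u + ⅔v² - 5/3v - 2, g_2 = v³ - 3v² - v.

Reduce p = uv + 10u + 7v² - 18v - 20 modulo G:
  leading term uv: subtract (v)·g_1 from uv + 10u + 7v² - 18v - 20 → 10u - ⅔v³ + 26/3v² - 16v - 20
  leading term u: subtract (10)·g_1 from 10u - ⅔v³ + 26/3v² - 16v - 20 → -⅔v³ + 2v² + ⅔v
  leading term v³: subtract (-⅔)·g_2 from -⅔v³ + 2v² + ⅔v → 0
  normal form = 0.
Since the normal form is 0, p ∈ I.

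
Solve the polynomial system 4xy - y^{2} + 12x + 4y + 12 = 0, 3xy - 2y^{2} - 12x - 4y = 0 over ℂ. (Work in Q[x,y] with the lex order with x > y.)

Compute a lex Gröbner basis by Buchberger's algorithm.
f_1 = 4xy + 12x - y^{2} + 4y + 12, LT = xy.
f_2 = 3xy - 12x - 2y^{2} - 4y, LT = xy.

S(f_1,f_2): lcm = xy. S = 7x + \tfrac{5}{12}y^{2} + \tfrac{7}{3}y + 3.
  leading term x: no divisor's leading term divides it; move 7x to the remainder.
  leading term y^{2}: no divisor's leading term divides it; move \tfrac{5}{12}y^{2} to the remainder.
  leading term y: no divisor's leading term divides it; move \tfrac{7}{3}y to the remainder.
  leading term 1: no divisor's leading term divides it; move 3 to the remainder.
  remainder 7x + \tfrac{5}{12}y^{2} + \tfrac{7}{3}y + 3 ≠ 0; add h_3 = 7x + \tfrac{5}{12}y^{2} + \tfrac{7}{3}y + 3 to the basis.

S(f_1,h_3): lcm = xy. S = 3x - \tfrac{5}{84}y^{3} - \tfrac{7}{12}y^{2} + \tfrac{4}{7}y + 3.
  leading term x: subtract (\tfrac{3}{7})·h_3 from 3x - \tfrac{5}{84}y^{3} - \tfrac{7}{12}y^{2} + \tfrac{4}{7}y + 3 → -\tfrac{5}{84}y^{3} - \tfrac{16}{21}y^{2} - \tfrac{3}{7}y + \tfrac{12}{7}
  leading term y^{3}: no divisor's leading term divides it; move -\tfrac{5}{84}y^{3} to the remainder.
  leading term y^{2}: no divisor's leading term divides it; move -\tfrac{16}{21}y^{2} to the remainder.
  leading term y: no divisor's leading term divides it; move -\tfrac{3}{7}y to the remainder.
  leading term 1: no divisor's leading term divides it; move \tfrac{12}{7} to the remainder.
  remainder -\tfrac{5}{84}y^{3} - \tfrac{16}{21}y^{2} - \tfrac{3}{7}y + \tfrac{12}{7} ≠ 0; add h_4 = -\tfrac{5}{84}y^{3} - \tfrac{16}{21}y^{2} - \tfrac{3}{7}y + \tfrac{12}{7} to the basis.

The other S-polynomials (S(f_2,h_3), S(f_1,h_4), S(f_2,h_4), S(h_3,h_4)) all reduce to 0 modulo the current basis, so we have a Gröbner basis.
Inter-reduce: drop elements whose leading term is divisible by another's, tail-reduce, and make monic.
Reduced Gröbner basis: {x + \tfrac{5}{84}y^{2} + \tfrac{1}{3}y + \tfrac{3}{7}, y^{3} + \tfrac{64}{5}y^{2} + \tfrac{36}{5}y - \tfrac{144}{5}}.

From the last basis element, y^{3} + \tfrac{64}{5}y^{2} + \tfrac{36}{5}y - \tfrac{144}{5} = 0, so y takes values in {-12, -2, 6/5}. Each choice, substituted upward through the basis, yields the corresponding point(s) of the solution set.
  y = -12: the earlier basis element becomes x + 5 = 0, giving x = -5 — point (-5, -12).
  y = -2: the earlier basis element becomes x = 0, giving x = 0 — point (0, -2).
  y = 6/5: the earlier basis element becomes x + \tfrac{32}{35} = 0, giving x = -32/35 — point (-32/35, 6/5).
Check: every point annihilates each of the original generators.

{(-5, -12), (0, -2), (-32/35, 6/5)}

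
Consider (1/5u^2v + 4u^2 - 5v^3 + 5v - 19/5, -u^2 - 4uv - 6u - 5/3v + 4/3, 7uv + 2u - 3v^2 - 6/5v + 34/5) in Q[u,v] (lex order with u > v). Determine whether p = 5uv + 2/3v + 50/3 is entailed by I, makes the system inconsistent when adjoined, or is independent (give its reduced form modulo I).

First compute the reduced Gröbner basis of I by Buchberger's algorithm.
f_1 = 1/5u^2v + 4u^2 - 5v^3 + 5v - 19/5, LT = u^2v.
f_2 = -u^2 - 4uv - 6u - 5/3v + 4/3, LT = u^2.
f_3 = 7uv + 2u - 3v^2 - 6/5v + 34/5, LT = uv.

S(f_1,f_2): lcm = u^2v. S = 20u^2 - 4uv^2 - 6uv - 25v^3 - 5/3v^2 + 79/3v - 19.
  reduce S modulo (f_1, f_2, f_3):
  remainder -4692/49u - 187/7v^3 - 28459/735v^2 - 4327/245v + 66223/735 ≠ 0; add h_4 = -4692/49u - 187/7v^3 - 28459/735v^2 - 4327/245v + 66223/735 to the basis.

S(f_1,f_3): lcm = u^2v. S = 138/7u^2 + 3/7uv^2 + 6/35uv - 34/35u - 25v^3 + 25v - 19.
  reduce S modulo (f_1, f_2, f_3, h_4):
  remainder 2099/966v^3 + 38123/7038v^2 - 1617757/410550v - 8848571/1231650 ≠ 0; add h_5 = 2099/966v^3 + 38123/7038v^2 - 1617757/410550v - 8848571/1231650 to the basis.

S(f_1,h_4): lcm = u^2v. S = 20u^2 - 77/276uv^4 - 28459/70380uv^3 - 4327/23460uv^2 + 66223/70380uv - 25v^3 + 25v - 19.
  reduce S modulo (f_1, f_2, f_3, h_4, h_5):
  remainder 16267499367253361747/16458584215668540750v^2 - 13615358227392751087/164585842156685407500v - 58763450633308789519/54861947385561802500 ≠ 0; add h_6 = 16267499367253361747/16458584215668540750v^2 - 13615358227392751087/164585842156685407500v - 58763450633308789519/54861947385561802500 to the basis.

S(f_2,h_4): lcm = u^2. S = -77/276uv^3 - 28459/70380uv^2 + 89513/23460uv + 488503/70380u + 5/3v - 4/3.
  reduce S modulo (f_1, f_2, f_3, h_4, h_5, h_6):
  remainder -12981685704307576305371/9955709612759057389164v - 12981685704307576305371/9955709612759057389164 ≠ 0; add h_7 = -12981685704307576305371/9955709612759057389164v - 12981685704307576305371/9955709612759057389164 to the basis.

The other S-polynomials (S(f_2,f_3), S(f_3,h_4), S(f_1,h_5), S(f_2,h_5), S(f_3,h_5), S(h_4,h_5), S(f_1,h_6), S(f_2,h_6), S(f_3,h_6), S(h_4,h_6), S(h_5,h_6), S(f_1,h_7), S(f_2,h_7), S(f_3,h_7), S(h_4,h_7), S(h_5,h_7), S(h_6,h_7)) all reduce to 0 modulo the current basis, so we have a Gröbner basis.
Inter-reduce: drop elements whose leading term is divisible by another's, tail-reduce, and make monic.
Reduced Gröbner basis: {u - 1, v + 1}.
Label its elements g_1 = u - 1, g_2 = v + 1.

Reduce p = 5uv + 2/3v + 50/3 modulo G:
  leading term uv: subtract (5v)·g_1 from 5uv + 2/3v + 50/3 → 17/3v + 50/3
  leading term v: subtract (17/3)·g_2 from 17/3v + 50/3 → 11
  leading term 1: no divisor's leading term divides it; move 11 to the remainder.
  normal form = 11.
The normal form is nonzero, so p ∉ I. Since p minus its normal form lies in I, I + (p) = I + (r) where r = 11; decide whether this ideal is the whole ring.
Here r = 11 is a nonzero constant, hence a unit: 1 ∈ I + (p), the Gröbner basis of I + (p) is {1}, and the enlarged system has no common solution — adjoining p is inconsistent.

Adjoining 5uv + 2/3v + 50/3 makes the ideal the whole ring: the system is inconsistent.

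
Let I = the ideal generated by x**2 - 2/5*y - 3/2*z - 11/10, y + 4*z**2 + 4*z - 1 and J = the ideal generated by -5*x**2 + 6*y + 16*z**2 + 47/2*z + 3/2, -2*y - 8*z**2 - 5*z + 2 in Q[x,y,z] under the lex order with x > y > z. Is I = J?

No, the ideals differ.

For a fixed monomial order, each ideal has a unique reduced Gröbner basis; comparing bases decides equality.
Buchberger on the first generating set:
f_1 = x**2 - 2/5*y - 3/2*z - 11/10, LT = x**2.
f_2 = y + 4*z**2 + 4*z - 1, LT = y.

The S-polynomials (S(f_1,f_2)) all reduce to 0 modulo the current basis, so we have a Gröbner basis.
Inter-reduce: drop elements whose leading term is divisible by another's, tail-reduce, and make monic.
Reduced Gröbner basis: {x**2 + 8/5*z**2 + 1/10*z - 3/2, y + 4*z**2 + 4*z - 1}.

Buchberger on the second generating set:
h_1 = -5*x**2 + 6*y + 16*z**2 + 47/2*z + 3/2, LT = x**2.
h_2 = -2*y - 8*z**2 - 5*z + 2, LT = y.

The S-polynomials (S(h_1,h_2)) all reduce to 0 modulo the current basis, so we have a Gröbner basis.
Inter-reduce: drop elements whose leading term is divisible by another's, tail-reduce, and make monic.
Reduced Gröbner basis: {x**2 + 8/5*z**2 - 17/10*z - 3/2, y + 4*z**2 + 5/2*z - 1}.

These differ, so the ideals are not equal.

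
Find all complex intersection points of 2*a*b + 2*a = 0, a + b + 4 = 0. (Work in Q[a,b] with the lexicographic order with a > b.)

Compute a lex Gröbner basis by Buchberger's algorithm.
f_1 = 2*a*b + 2*a, LT = a*b.
f_2 = a + b + 4, LT = a.

S(f_1,f_2): lcm = a*b. S = a - b**2 - 4*b.
  leading term a: subtract (1)·f_2 from a - b**2 - 4*b → -b**2 - 5*b - 4
  leading term b**2: no divisor's leading term divides it; move -b**2 to the remainder.
  leading term b: no divisor's leading term divides it; move -5*b to the remainder.
  leading term 1: no divisor's leading term divides it; move -4 to the remainder.
  remainder -b**2 - 5*b - 4 ≠ 0; add h_3 = -b**2 - 5*b - 4 to the basis.

S(f_1,h_3): lcm = a*b**2. S = -4*a*b - 4*a.
  leading term a*b: subtract (-2)·f_1 from -4*a*b - 4*a → 0
  remainder 0.

S(f_2,h_3): leading monomials are coprime, so the S-polynomial reduces to 0 (Buchberger's first criterion).
Every S-polynomial of the final basis reduces to 0, so we have a Gröbner basis.
Inter-reduce: drop elements whose leading term is divisible by another's, tail-reduce, and make monic.
Reduced Gröbner basis: {a + b + 4, b**2 + 5*b + 4}.

Elimination: the polynomial b**2 + 5*b + 4 lies in the elimination ideal for b, so b ∈ {-4, -1}. For each such b, the remaining basis elements (now univariate) give the rest of the solution.
  b = -4: the earlier basis element becomes a = 0, giving a = 0 — point (0, -4).
  b = -1: the earlier basis element becomes a + 3 = 0, giving a = -3 — point (-3, -1).
Substituting each solution back into the original system confirms all equations vanish.

{(0, -4), (-3, -1)}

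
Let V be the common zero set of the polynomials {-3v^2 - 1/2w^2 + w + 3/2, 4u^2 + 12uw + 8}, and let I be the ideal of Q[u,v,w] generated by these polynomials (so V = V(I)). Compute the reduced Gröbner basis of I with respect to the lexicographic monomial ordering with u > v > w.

This is the nonlinear analogue of row-reducing a linear system.

f_1 = -3v^2 - 1/2w^2 + w + 3/2, LT = v^2.
f_2 = 4u^2 + 12uw + 8, LT = u^2.

The S-polynomials (S(f_1,f_2)) all reduce to 0 modulo the current basis, so we have a Gröbner basis.

G = {u^2 + 3uw + 2, v^2 + 1/6w^2 - 1/3w - 1/2}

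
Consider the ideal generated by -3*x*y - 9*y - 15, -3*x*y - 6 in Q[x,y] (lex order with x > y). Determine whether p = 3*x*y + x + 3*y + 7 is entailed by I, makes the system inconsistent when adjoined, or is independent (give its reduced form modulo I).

3*x*y + x + 3*y + 7 lies in I (it reduces to 0).

First compute the reduced Gröbner basis of I by Buchberger's algorithm.
f_1 = -3*x*y - 9*y - 15, LT = x*y.
f_2 = -3*x*y - 6, LT = x*y.

S(f_1,f_2): lcm = x*y. S = 3*y + 3.
  leading term y: no divisor's leading term divides it; move 3*y to the remainder.
  leading term 1: no divisor's leading term divides it; move 3 to the remainder.
  remainder 3*y + 3 ≠ 0; add h_3 = 3*y + 3 to the basis.

S(f_1,h_3): lcm = x*y. S = -x + 3*y + 5.
  leading term x: no divisor's leading term divides it; move -x to the remainder.
  leading term y: subtract (1)·h_3 from 3*y + 5 → 2
  leading term 1: no divisor's leading term divides it; move 2 to the remainder.
  remainder -x + 2 ≠ 0; add h_4 = -x + 2 to the basis.

The other S-polynomials (S(f_2,h_3), S(f_1,h_4), S(f_2,h_4), S(h_3,h_4)) all reduce to 0 modulo the current basis, so we have a Gröbner basis.
Inter-reduce: drop elements whose leading term is divisible by another's, tail-reduce, and make monic.
Reduced Gröbner basis: {x - 2, y + 1}.
Label its elements g_1 = x - 2, g_2 = y + 1.

Reduce p = 3*x*y + x + 3*y + 7 modulo G:
  leading term x*y: subtract (3*y)·g_1 from 3*x*y + x + 3*y + 7 → x + 9*y + 7
  leading term x: subtract (1)·g_1 from x + 9*y + 7 → 9*y + 9
  leading term y: subtract (9)·g_2 from 9*y + 9 → 0
  normal form = 0.
Since the normal form is 0, p ∈ I.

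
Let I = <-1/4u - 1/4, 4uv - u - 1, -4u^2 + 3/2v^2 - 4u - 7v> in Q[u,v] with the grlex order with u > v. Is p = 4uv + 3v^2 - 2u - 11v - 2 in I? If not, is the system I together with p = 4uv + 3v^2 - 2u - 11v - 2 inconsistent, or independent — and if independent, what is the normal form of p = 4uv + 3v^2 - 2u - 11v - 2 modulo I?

First compute the reduced Gröbner basis of I by Buchberger's algorithm.
f_1 = -1/4u - 1/4, LT = u.
f_2 = 4uv - u - 1, LT = uv.
f_3 = -4u^2 + 3/2v^2 - 4u - 7v, LT = u^2.

S(f_1,f_2): lcm = uv. S = 1/4u + v + 1/4.
  leading term u: subtract (-1)·f_1 from 1/4u + v + 1/4 → v
  leading term v: no divisor's leading term divides it; move v to the remainder.
  remainder v ≠ 0; add h_4 = v to the basis.

S(f_1,f_3): lcm = u^2. S = 3/8v^2 - 7/4v.
  leading term v^2: subtract (3/8v)·h_4 from 3/8v^2 - 7/4v → -7/4v
  leading term v: subtract (-7/4)·h_4 from -7/4v → 0
  remainder 0.

S(f_2,f_3): lcm = u^2v. S = 3/8v^3 - 1/4u^2 - uv - 7/4v^2 - 1/4u.
  leading term v^3: subtract (3/8v^2)·h_4 from 3/8v^3 - 1/4u^2 - uv - 7/4v^2 - 1/4u → -1/4u^2 - uv - 7/4v^2 - 1/4u
  leading term u^2: subtract (u)·f_1 from -1/4u^2 - uv - 7/4v^2 - 1/4u → -uv - 7/4v^2
  leading term uv: subtract (4v)·f_1 from -uv - 7/4v^2 → -7/4v^2 + v
  leading term v^2: subtract (-7/4v)·h_4 from -7/4v^2 + v → v
  leading term v: subtract (1)·h_4 from v → 0
  remainder 0.

S(f_1,h_4): leading monomials are coprime, so the S-polynomial reduces to 0 (Buchberger's first criterion).
S(f_2,h_4): lcm = uv. S = -1/4u - 1/4.
  leading term u: subtract (1)·f_1 from -1/4u - 1/4 → 0
  remainder 0.

S(f_3,h_4): leading monomials are coprime, so the S-polynomial reduces to 0 (Buchberger's first criterion).
Every S-polynomial of the final basis reduces to 0, so we have a Gröbner basis.
Inter-reduce: drop elements whose leading term is divisible by another's, tail-reduce, and make monic.
Reduced Gröbner basis: {u + 1, v}.
Label its elements g_1 = u + 1, g_2 = v.

Reduce p = 4uv + 3v^2 - 2u - 11v - 2 modulo G:
  leading term uv: subtract (4v)·g_1 from 4uv + 3v^2 - 2u - 11v - 2 → 3v^2 - 2u - 15v - 2
  leading term v^2: subtract (3v)·g_2 from 3v^2 - 2u - 15v - 2 → -2u - 15v - 2
  leading term u: subtract (-2)·g_1 from -2u - 15v - 2 → -15v
  leading term v: subtract (-15)·g_2 from -15v → 0
  normal form = 0.
Since the normal form is 0, p ∈ I.

4uv + 3v^2 - 2u - 11v - 2 lies in I (it reduces to 0).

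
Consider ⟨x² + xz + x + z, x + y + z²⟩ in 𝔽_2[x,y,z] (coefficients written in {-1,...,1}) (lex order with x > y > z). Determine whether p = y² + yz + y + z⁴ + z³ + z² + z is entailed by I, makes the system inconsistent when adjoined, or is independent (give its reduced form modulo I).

First compute the reduced Gröbner basis of I by Buchberger's algorithm.
f_1 = x² + xz + x + z, LT = x².
f_2 = x + y + z², LT = x.

S(f_1,f_2): lcm = x². S = xy + xz² + xz + x + z.
  leading term xy: subtract (y)·f_2 from xy + xz² + xz + x + z → xz² + xz + x + y² + yz² + z
  leading term xz²: subtract (z²)·f_2 from xz² + xz + x + y² + yz² + z → xz + x + y² + z⁴ + z
  leading term xz: subtract (z)·f_2 from xz + x + y² + z⁴ + z → x + y² + yz + z⁴ + z³ + z
  leading term x: subtract (1)·f_2 from x + y² + yz + z⁴ + z³ + z → y² + yz + y + z⁴ + z³ + z² + z
  leading term y²: no divisor's leading term divides it; move y² to the remainder.
  leading term yz: no divisor's leading term divides it; move yz to the remainder.
  leading term y: no divisor's leading term divides it; move y to the remainder.
  leading term z⁴: no divisor's leading term divides it; move z⁴ to the remainder.
  leading term z³: no divisor's leading term divides it; move z³ to the remainder.
  leading term z²: no divisor's leading term divides it; move z² to the remainder.
  leading term z: no divisor's leading term divides it; move z to the remainder.
  remainder y² + yz + y + z⁴ + z³ + z² + z ≠ 0; add h_3 = y² + yz + y + z⁴ + z³ + z² + z to the basis.

The other S-polynomials (S(f_1,h_3), S(f_2,h_3)) all reduce to 0 modulo the current basis, so we have a Gröbner basis.
Inter-reduce: drop elements whose leading term is divisible by another's, tail-reduce, and make monic.
Reduced Gröbner basis: {x + y + z², y² + yz + y + z⁴ + z³ + z² + z}.
Label its elements g_1 = x + y + z², g_2 = y² + yz + y + z⁴ + z³ + z² + z.

Reduce p = y² + yz + y + z⁴ + z³ + z² + z modulo G:
  leading term y²: subtract (1)·g_2 from y² + yz + y + z⁴ + z³ + z² + z → 0
  normal form = 0.
Since the normal form is 0, p ∈ I.

y² + yz + y + z⁴ + z³ + z² + z lies in I (it reduces to 0).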